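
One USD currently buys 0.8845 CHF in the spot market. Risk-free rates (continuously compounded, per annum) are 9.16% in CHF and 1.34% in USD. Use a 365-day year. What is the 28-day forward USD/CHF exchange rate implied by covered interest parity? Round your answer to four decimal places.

F = S·e^((r_CHF − r_USD)T) = 0.8845 · e^((0.0916 − 0.0134) × 28/365)
= 0.8845 · e^0.005999 = 0.8845 × 1.006017
F = 0.8898 CHF per USD

0.8898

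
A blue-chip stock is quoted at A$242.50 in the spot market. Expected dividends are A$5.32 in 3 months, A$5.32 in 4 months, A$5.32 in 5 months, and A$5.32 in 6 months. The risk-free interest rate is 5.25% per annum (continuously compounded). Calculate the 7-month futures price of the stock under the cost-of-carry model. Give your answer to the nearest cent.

A$228.53

PV(dividends) I = 5.32·e^(−0.0525·3/12) + 5.32·e^(−0.0525·4/12) + 5.32·e^(−0.0525·5/12) + 5.32·e^(−0.0525·6/12)
I = 5.2506 + 5.2277 + 5.2049 + 5.1822 = 20.8654
F = (S − I)·e^(rT) = (242.50 − 20.8654) · e^(0.0525·7/12)
= 221.6346 · e^0.030625 = 221.6346 × 1.031099 = A$228.53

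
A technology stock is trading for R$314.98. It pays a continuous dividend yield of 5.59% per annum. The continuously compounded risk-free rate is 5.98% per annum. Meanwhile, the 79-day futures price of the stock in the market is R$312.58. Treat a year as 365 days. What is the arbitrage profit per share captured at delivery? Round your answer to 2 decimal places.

R$2.67 per share

Fair futures: F* = S·e^(carry·T), with carry = (r − q) = 0.0598 − 0.0559 = 0.0039
F* = 314.98 · e^(0.0039 × 79/365) = 314.98 · e^0.000844 = 314.98 × 1.000844 = R$315.2458
Market R$312.58 < fair R$315.2458: forward underpriced → reverse cash-and-carry (short spot, go long the forward).
At maturity, profit = |F_mkt − F*| = |312.58 − 315.2458| = R$2.67 per share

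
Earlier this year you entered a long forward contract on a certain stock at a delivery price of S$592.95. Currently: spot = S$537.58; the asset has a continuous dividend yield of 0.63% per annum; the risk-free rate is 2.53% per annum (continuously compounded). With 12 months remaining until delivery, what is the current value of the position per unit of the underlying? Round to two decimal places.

Current fair forward for the remaining 12 months: F = S·e^((r − q)·T), (r − q) = 0.0253 − 0.0063 = 0.0190
F = 537.58 · e^(0.0190 × 12/12) = 537.58 × 1.019182 = 547.8919
Value of long forward = (F − K)·e^(−rT) = (547.8919 − 592.95) · e^(−0.0253·12/12)
= -45.0581 × 0.975017 = -43.93

-S$43.93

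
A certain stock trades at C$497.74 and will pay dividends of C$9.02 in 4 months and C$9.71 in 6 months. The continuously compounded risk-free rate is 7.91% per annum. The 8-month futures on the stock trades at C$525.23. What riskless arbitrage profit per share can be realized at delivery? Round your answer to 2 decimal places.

PV(dividends) I = 9.02·e^(−0.0791·4/12) + 9.71·e^(−0.0791·6/12) = 18.1187
Fair futures F* = (S − I)·e^(rT) = (497.74 − 18.1187)·e^0.052733 = 479.6213 × 1.054148 = 505.5918
Market C$525.23 > fair 505.5918: forward overpriced → cash-and-carry (borrow at r, buy the stock and collect the dividends, short the forward).
Profit at T = |F_mkt − F*| = |525.23 − 505.5918| = C$19.64 per share

C$19.64 per share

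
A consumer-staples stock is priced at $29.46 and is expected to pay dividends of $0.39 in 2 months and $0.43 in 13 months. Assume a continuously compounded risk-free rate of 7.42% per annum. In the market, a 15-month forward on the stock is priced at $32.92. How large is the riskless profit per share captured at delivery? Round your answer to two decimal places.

PV(dividends) I = 0.39·e^(−0.0742·2/12) + 0.43·e^(−0.0742·13/12) = 0.7820
Fair forward F* = (S − I)·e^(rT) = (29.46 − 0.7820)·e^0.092750 = 28.6780 × 1.097187 = 31.4651
Market $32.92 > fair 31.4651: forward overpriced → cash-and-carry (borrow at r, buy the stock and collect the dividends, short the forward).
Profit at T = |F_mkt − F*| = |32.92 − 31.4651| = $1.45 per share

$1.45 per share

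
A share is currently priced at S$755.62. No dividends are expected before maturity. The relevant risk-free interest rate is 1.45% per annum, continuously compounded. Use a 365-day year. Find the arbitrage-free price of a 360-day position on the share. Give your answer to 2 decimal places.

F = S·e^(rT) = 755.62 · e^(0.0145 × 360/365)
= 755.62 · e^0.014301 = 755.62 × 1.014404
F = S$766.50

S$766.50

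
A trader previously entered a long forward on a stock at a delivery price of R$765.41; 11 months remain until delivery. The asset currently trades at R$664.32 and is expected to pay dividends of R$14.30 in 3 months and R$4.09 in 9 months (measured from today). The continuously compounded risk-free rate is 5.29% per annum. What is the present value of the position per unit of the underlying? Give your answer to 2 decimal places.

PV(remaining dividends) I = 14.30·e^(−0.0529·3/12) + 4.09·e^(−0.0529·9/12) = 18.0430
Current forward F = (S − I)·e^(rT) = (664.32 − 18.0430)·e^(0.0529·11/12) = 646.2770 × 1.049687 = 678.3886
Value (long) = (F − K)·e^(−rT) = (678.3886 − 765.41) × 0.952665 = -82.9022
Value = -R$82.90

-R$82.90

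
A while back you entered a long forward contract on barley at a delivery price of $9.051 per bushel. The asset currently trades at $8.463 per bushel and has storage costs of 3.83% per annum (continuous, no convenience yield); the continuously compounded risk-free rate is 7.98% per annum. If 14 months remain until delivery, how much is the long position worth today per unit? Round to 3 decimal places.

$0.603 per bushel

Current fair forward for the remaining 14 months: F = S·e^((r + u)·T), (r + u) = 0.0798 + 0.0383 = 0.1181
F = 8.463 · e^(0.1181 × 14/12) = 8.463 × 1.147727 = 9.7132
Value of long forward = (F − K)·e^(−rT) = (9.7132 − 9.051) · e^(−0.0798·14/12)
= 0.6622 × 0.911102 = 0.603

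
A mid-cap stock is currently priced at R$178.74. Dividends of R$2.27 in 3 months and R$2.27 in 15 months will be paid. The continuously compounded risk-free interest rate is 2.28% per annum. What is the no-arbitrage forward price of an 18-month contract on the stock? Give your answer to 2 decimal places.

R$180.34

PV(dividends) I = 2.27·e^(−0.0228·3/12) + 2.27·e^(−0.0228·15/12)
I = 2.2571 + 2.2062 = 4.4633
F = (S − I)·e^(rT) = (178.74 − 4.4633) · e^(0.0228·18/12)
= 174.2767 · e^0.034200 = 174.2767 × 1.034792 = R$180.34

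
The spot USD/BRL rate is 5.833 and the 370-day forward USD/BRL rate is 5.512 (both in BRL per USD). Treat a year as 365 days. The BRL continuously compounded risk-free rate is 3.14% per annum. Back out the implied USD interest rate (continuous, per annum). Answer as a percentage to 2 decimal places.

8.72%

F = S·e^((r_BRL − r_USD)T) ⇒ r_USD = r_BRL − ln(F/S)/T
ln(5.512/5.833) = -0.056604; /(370/365) = -0.055839
r_USD = 0.0314 + 0.055839 = 0.087239
r_USD = 8.72%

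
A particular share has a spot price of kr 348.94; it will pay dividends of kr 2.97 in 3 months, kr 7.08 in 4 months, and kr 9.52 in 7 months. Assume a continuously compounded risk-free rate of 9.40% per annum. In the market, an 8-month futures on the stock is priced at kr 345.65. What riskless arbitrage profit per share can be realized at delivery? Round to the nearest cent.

kr 5.87 per share

PV(dividends) I = 2.97·e^(−0.0940·3/12) + 7.08·e^(−0.0940·4/12) + 9.52·e^(−0.0940·7/12) = 18.7747
Fair futures F* = (S − I)·e^(rT) = (348.94 − 18.7747)·e^0.062667 = 330.1653 × 1.064672 = 351.5178
Market kr 345.65 < fair 351.5178: forward underpriced → reverse cash-and-carry (short the stock, invest proceeds at r, pay the dividends, go long the forward).
Profit at T = |F_mkt − F*| = |345.65 − 351.5178| = kr 5.87 per share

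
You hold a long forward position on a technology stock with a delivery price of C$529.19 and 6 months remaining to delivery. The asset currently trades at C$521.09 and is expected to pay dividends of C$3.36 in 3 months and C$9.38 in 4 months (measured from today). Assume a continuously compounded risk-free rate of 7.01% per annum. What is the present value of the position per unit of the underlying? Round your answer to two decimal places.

-C$2.34

PV(remaining dividends) I = 3.36·e^(−0.0701·3/12) + 9.38·e^(−0.0701·4/12) = 12.4650
Current forward F = (S − I)·e^(rT) = (521.09 − 12.4650)·e^(0.0701·6/12) = 508.6250 × 1.035671 = 526.7682
Value (long) = (F − K)·e^(−rT) = (526.7682 − 529.19) × 0.965557 = -2.3384
Value = -C$2.34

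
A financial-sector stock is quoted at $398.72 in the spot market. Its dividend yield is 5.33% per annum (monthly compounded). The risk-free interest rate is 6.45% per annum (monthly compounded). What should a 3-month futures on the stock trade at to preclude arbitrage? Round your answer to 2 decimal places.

$399.83

F = S · (1+r/12)^(12T) / (1+q/12)^(12T)
= 398.72 × 1.016212 / 1.013384 = 398.72 × 1.002791
F = $399.83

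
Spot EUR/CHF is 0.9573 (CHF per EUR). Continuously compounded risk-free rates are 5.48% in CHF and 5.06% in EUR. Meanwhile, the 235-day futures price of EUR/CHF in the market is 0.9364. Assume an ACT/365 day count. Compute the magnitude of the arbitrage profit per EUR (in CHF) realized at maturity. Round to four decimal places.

0.0235 per EUR (in CHF)

Fair futures: F* = S·e^(carry·T), with carry = (r_CHF − r_EUR) = 0.0548 − 0.0506 = 0.0042
F* = 0.9573 · e^(0.0042 × 235/365) = 0.9573 · e^0.002704 = 0.9573 × 1.002708 = 0.9599
Market 0.9364 < fair 0.9599: forward underpriced → reverse cash-and-carry (short spot, go long the forward).
At maturity, profit = |F_mkt − F*| = |0.9364 − 0.9599| = 0.0235 per EUR (in CHF)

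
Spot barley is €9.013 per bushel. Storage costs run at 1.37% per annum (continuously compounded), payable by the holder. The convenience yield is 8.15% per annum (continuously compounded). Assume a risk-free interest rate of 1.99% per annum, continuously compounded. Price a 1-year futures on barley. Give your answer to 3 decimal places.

€8.591 per bushel

Net carry = r + u − y = 0.0199 + 0.0137 − 0.0815 = -0.0479
F = S·e^((r+u−y)T) = 9.013 · e^(-0.0479 × 1) = 9.013 · e^-0.047900
= 9.013 × 0.953229 = €8.591 per bushel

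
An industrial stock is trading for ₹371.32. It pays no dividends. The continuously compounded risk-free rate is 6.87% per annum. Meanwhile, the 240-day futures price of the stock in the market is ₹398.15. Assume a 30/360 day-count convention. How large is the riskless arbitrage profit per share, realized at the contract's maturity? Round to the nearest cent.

₹9.43 per share

Fair futures: F* = S·e^(carry·T), with carry = r = 0.0687
F* = 371.32 · e^(0.0687 × 240/360) = 371.32 · e^0.045800 = 371.32 × 1.046865 = ₹388.7219
Market ₹398.15 > fair ₹388.7219: forward overpriced → cash-and-carry (buy spot, short the forward).
At maturity, profit = |F_mkt − F*| = |398.15 − 388.7219| = ₹9.43 per share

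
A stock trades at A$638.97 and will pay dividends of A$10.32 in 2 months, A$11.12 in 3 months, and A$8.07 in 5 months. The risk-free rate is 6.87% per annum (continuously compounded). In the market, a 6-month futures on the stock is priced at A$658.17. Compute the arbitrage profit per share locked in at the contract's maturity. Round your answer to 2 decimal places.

A$26.86 per share

PV(dividends) I = 10.32·e^(−0.0687·2/12) + 11.12·e^(−0.0687·3/12) + 8.07·e^(−0.0687·5/12) = 28.9754
Fair futures F* = (S − I)·e^(rT) = (638.97 − 28.9754)·e^0.034350 = 609.9946 × 1.034947 = 631.3121
Market A$658.17 > fair 631.3121: forward overpriced → cash-and-carry (borrow at r, buy the stock and collect the dividends, short the forward).
Profit at T = |F_mkt − F*| = |658.17 − 631.3121| = A$26.86 per share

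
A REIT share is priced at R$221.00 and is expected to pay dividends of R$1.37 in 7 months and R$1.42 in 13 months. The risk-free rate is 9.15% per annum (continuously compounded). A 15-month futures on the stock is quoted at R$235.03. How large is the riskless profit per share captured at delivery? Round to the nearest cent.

PV(dividends) I = 1.37·e^(−0.0915·7/12) + 1.42·e^(−0.0915·13/12) = 2.5848
Fair futures F* = (S − I)·e^(rT) = (221.00 − 2.5848)·e^0.114375 = 218.4152 × 1.121172 = 244.8810
Market R$235.03 < fair 244.8810: forward underpriced → reverse cash-and-carry (short the stock, invest proceeds at r, pay the dividends, go long the forward).
Profit at T = |F_mkt − F*| = |235.03 − 244.8810| = R$9.85 per share

R$9.85 per share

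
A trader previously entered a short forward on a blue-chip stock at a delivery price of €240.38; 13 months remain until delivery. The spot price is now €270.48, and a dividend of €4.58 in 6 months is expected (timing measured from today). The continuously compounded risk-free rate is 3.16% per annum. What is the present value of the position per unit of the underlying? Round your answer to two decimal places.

PV(remaining dividends) I = 4.58·e^(−0.0316·6/12) = 4.5082
Current forward F = (S − I)·e^(rT) = (270.48 − 4.5082)·e^(0.0316·13/12) = 265.9718 × 1.034826 = 275.2345
Value (long) = (F − K)·e^(−rT) = (275.2345 − 240.38) × 0.966346 = 33.6815
Short position value = −(long value) = -€33.68

-€33.68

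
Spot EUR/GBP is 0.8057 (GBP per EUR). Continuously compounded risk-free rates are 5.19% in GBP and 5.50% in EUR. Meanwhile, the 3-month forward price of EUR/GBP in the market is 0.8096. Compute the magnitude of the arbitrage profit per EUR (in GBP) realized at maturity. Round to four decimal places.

0.0045 per EUR (in GBP)

Fair forward: F* = S·e^(carry·T), with carry = (r_GBP − r_EUR) = 0.0519 − 0.0550 = -0.0031
F* = 0.8057 · e^(-0.0031 × 3/12) = 0.8057 · e^-0.000775 = 0.8057 × 0.999225 = 0.8051
Market 0.8096 > fair 0.8051: forward overpriced → cash-and-carry (buy spot, short the forward).
At maturity, profit = |F_mkt − F*| = |0.8096 − 0.8051| = 0.0045 per EUR (in GBP)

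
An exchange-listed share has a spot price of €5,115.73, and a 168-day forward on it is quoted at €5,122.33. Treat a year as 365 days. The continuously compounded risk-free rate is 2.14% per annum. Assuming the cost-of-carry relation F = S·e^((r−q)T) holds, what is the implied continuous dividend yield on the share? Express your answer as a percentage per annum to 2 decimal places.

1.86%

From F = S·e^((r−q)T): (r − q) = ln(F/S)/T
ln(5122.33/5115.73) = ln(1.001290) = 0.001289
(r − q) = 0.001289 / (168/365) = 0.002801
q = r − ln(F/S)/T = 0.0214 − 0.002801 = 0.018599
q = 1.86%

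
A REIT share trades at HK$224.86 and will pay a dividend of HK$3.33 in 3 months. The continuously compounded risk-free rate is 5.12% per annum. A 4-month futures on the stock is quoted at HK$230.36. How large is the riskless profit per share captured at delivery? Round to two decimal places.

HK$4.97 per share

PV(dividends) I = 3.33·e^(−0.0512·3/12) = 3.2876
Fair futures F* = (S − I)·e^(rT) = (224.86 − 3.2876)·e^0.017067 = 221.5724 × 1.017213 = 225.3863
Market HK$230.36 > fair 225.3863: forward overpriced → cash-and-carry (borrow at r, buy the stock and collect the dividends, short the forward).
Profit at T = |F_mkt − F*| = |230.36 − 225.3863| = HK$4.97 per share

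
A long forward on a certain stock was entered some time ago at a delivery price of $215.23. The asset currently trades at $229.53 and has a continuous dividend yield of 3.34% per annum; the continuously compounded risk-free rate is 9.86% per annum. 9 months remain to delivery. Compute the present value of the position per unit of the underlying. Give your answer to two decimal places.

$23.96

Current fair forward for the remaining 9 months: F = S·e^((r − q)·T), (r − q) = 0.0986 − 0.0334 = 0.0652
F = 229.53 · e^(0.0652 × 9/12) = 229.53 × 1.050115 = 241.0329
Value of long forward = (F − K)·e^(−rT) = (241.0329 − 215.23) · e^(−0.0986·9/12)
= 25.8029 × 0.928718 = 23.96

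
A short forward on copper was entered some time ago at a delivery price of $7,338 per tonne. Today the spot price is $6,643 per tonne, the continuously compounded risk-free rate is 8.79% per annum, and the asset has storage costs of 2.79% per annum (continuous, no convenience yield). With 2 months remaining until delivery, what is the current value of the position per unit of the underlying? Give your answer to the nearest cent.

$557.32 per tonne

Current fair forward for the remaining 2 months: F = S·e^((r + u)·T), (r + u) = 0.0879 + 0.0279 = 0.1158
F = 6643 · e^(0.1158 × 2/12) = 6643 × 1.01948745 = 6772.4551
Value of long forward = (F − K)·e^(−rT) = (6772.4551 − 7338) · e^(−0.0879·2/12)
= -565.5449 × 0.98545679 = -557.32
Short position value = −(long value) = $557.32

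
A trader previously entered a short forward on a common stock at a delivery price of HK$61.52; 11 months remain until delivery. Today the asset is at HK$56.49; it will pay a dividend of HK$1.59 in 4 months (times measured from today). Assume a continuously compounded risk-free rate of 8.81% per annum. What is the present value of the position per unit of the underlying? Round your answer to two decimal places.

HK$1.80

PV(remaining dividends) I = 1.59·e^(−0.0881·4/12) = 1.5440
Current forward F = (S − I)·e^(rT) = (56.49 − 1.5440)·e^(0.0881·11/12) = 54.9460 × 1.084109 = 59.5675
Value (long) = (F − K)·e^(−rT) = (59.5675 − 61.52) × 0.922417 = -1.8010
Short position value = −(long value) = HK$1.80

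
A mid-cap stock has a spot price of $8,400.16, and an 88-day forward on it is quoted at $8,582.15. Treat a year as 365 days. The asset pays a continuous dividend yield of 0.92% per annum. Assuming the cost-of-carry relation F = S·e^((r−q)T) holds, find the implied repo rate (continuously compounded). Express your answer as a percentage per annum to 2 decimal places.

9.81%

From F = S·e^((r−q)T): (r − q) = ln(F/S)/T
ln(8582.15/8400.16) = ln(1.021665) = 0.021434
(r − q) = 0.021434 / (88/365) = 0.088902
r = ln(F/S)/T + q = 0.088902 + 0.0092 = 0.098102
r = 9.81%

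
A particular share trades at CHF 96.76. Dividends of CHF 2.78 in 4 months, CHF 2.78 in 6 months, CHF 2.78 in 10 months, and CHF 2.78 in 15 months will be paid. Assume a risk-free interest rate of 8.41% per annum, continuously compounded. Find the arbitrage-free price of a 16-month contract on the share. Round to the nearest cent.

CHF 96.54

PV(dividends) I = 2.78·e^(−0.0841·4/12) + 2.78·e^(−0.0841·6/12) + 2.78·e^(−0.0841·10/12) + 2.78·e^(−0.0841·15/12)
I = 2.7031 + 2.6655 + 2.5918 + 2.5026 = 10.4630
F = (S − I)·e^(rT) = (96.76 − 10.4630) · e^(0.0841·16/12)
= 86.2970 · e^0.112133 = 86.2970 × 1.118662 = CHF 96.54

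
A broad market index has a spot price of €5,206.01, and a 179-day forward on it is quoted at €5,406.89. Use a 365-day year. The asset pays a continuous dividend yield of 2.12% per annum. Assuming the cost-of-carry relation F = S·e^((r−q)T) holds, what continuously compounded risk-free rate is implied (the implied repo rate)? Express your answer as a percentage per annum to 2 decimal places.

From F = S·e^((r−q)T): (r − q) = ln(F/S)/T
ln(5406.89/5206.01) = ln(1.038586) = 0.037860
(r − q) = 0.037860 / (179/365) = 0.077201
r = ln(F/S)/T + q = 0.077201 + 0.0212 = 0.098401
r = 9.84%

9.84%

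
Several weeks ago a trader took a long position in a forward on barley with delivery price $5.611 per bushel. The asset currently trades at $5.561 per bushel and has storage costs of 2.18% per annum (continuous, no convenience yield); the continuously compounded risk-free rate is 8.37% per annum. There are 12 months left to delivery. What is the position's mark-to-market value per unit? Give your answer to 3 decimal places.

Current fair forward for the remaining 12 months: F = S·e^((r + u)·T), (r + u) = 0.0837 + 0.0218 = 0.1055
F = 5.561 · e^(0.1055 × 12/12) = 5.561 × 1.111266 = 6.1798
Value of long forward = (F − K)·e^(−rT) = (6.1798 − 5.611) · e^(−0.0837·12/12)
= 0.5688 × 0.919707 = 0.523

$0.523 per bushel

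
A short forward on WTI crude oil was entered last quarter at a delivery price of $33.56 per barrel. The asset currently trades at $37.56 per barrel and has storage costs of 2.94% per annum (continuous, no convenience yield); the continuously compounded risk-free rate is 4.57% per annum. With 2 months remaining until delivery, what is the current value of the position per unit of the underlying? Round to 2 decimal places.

Current fair forward for the remaining 2 months: F = S·e^((r + u)·T), (r + u) = 0.0457 + 0.0294 = 0.0751
F = 37.56 · e^(0.0751 × 2/12) = 37.56 × 1.012595 = 38.0331
Value of long forward = (F − K)·e^(−rT) = (38.0331 − 33.56) · e^(−0.0457·2/12)
= 4.4731 × 0.992412 = 4.44
Short position value = −(long value) = -$4.44

-$4.44 per barrel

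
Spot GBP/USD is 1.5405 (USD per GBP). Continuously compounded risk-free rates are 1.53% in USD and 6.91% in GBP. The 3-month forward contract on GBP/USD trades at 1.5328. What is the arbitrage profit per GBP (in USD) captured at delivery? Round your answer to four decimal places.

Fair forward: F* = S·e^(carry·T), with carry = (r_USD − r_GBP) = 0.0153 − 0.0691 = -0.0538
F* = 1.5405 · e^(-0.0538 × 3/12) = 1.5405 · e^-0.013450 = 1.5405 × 0.986640 = 1.5199
Market 1.5328 > fair 1.5199: forward overpriced → cash-and-carry (buy spot, short the forward).
At maturity, profit = |F_mkt − F*| = |1.5328 − 1.5199| = 0.0129 per GBP (in USD)

0.0129 per GBP (in USD)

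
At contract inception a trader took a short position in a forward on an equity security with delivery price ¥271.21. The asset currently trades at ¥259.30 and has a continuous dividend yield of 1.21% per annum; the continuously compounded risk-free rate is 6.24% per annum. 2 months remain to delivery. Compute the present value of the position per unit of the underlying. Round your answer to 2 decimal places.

Current fair forward for the remaining 2 months: F = S·e^((r − q)·T), (r − q) = 0.0624 − 0.0121 = 0.0503
F = 259.30 · e^(0.0503 × 2/12) = 259.30 × 1.008419 = 261.4830
Value of long forward = (F − K)·e^(−rT) = (261.4830 − 271.21) · e^(−0.0624·2/12)
= -9.7270 × 0.989654 = -9.63
Short position value = −(long value) = ¥9.63

¥9.63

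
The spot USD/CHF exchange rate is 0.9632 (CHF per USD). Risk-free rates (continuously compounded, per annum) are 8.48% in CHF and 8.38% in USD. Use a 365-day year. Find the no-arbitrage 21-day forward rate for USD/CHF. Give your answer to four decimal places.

0.9633

F = S·e^((r_CHF − r_USD)T) = 0.9632 · e^((0.0848 − 0.0838) × 21/365)
= 0.9632 · e^0.000058 = 0.9632 × 1.000058
F = 0.9633 CHF per USD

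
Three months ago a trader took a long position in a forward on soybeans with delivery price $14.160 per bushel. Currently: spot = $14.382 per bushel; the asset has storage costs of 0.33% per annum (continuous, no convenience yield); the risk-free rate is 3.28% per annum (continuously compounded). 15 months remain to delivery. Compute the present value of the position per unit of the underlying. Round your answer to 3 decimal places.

Current fair forward for the remaining 15 months: F = S·e^((r + u)·T), (r + u) = 0.0328 + 0.0033 = 0.0361
F = 14.382 · e^(0.0361 × 15/12) = 14.382 × 1.046159 = 15.0459
Value of long forward = (F − K)·e^(−rT) = (15.0459 − 14.160) · e^(−0.0328·15/12)
= 0.8859 × 0.959829 = 0.850

$0.850 per bushel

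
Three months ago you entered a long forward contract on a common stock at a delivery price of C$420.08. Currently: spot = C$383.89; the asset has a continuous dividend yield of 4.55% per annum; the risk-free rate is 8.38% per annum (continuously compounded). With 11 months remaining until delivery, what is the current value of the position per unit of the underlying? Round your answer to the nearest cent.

-C$20.81

Current fair forward for the remaining 11 months: F = S·e^((r − q)·T), (r − q) = 0.0838 − 0.0455 = 0.0383
F = 383.89 · e^(0.0383 × 11/12) = 383.89 × 1.035732 = 397.6072
Value of long forward = (F − K)·e^(−rT) = (397.6072 − 420.08) · e^(−0.0838·11/12)
= -22.4728 × 0.926060 = -20.81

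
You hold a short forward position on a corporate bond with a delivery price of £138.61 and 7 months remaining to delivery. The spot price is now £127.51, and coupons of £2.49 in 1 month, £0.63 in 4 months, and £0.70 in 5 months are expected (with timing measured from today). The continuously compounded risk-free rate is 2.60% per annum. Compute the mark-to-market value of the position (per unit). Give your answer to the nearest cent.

PV(remaining coupons) I = 2.49·e^(−0.0260·1/12) + 0.63·e^(−0.0260·4/12) + 0.70·e^(−0.0260·5/12) = 3.8016
Current forward F = (S − I)·e^(rT) = (127.51 − 3.8016)·e^(0.0260·7/12) = 123.7084 × 1.015282 = 125.5989
Value (long) = (F − K)·e^(−rT) = (125.5989 − 138.61) × 0.984948 = -12.8153
Short position value = −(long value) = £12.82

£12.82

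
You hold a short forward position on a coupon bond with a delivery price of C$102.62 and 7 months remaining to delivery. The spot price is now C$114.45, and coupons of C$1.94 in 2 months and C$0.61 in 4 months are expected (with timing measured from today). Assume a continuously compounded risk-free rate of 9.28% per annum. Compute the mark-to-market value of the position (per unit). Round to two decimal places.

-C$14.74

PV(remaining coupons) I = 1.94·e^(−0.0928·2/12) + 0.61·e^(−0.0928·4/12) = 2.5016
Current forward F = (S − I)·e^(rT) = (114.45 − 2.5016)·e^(0.0928·7/12) = 111.9484 × 1.055625 = 118.1755
Value (long) = (F − K)·e^(−rT) = (118.1755 − 102.62) × 0.947306 = 14.7358
Short position value = −(long value) = -C$14.74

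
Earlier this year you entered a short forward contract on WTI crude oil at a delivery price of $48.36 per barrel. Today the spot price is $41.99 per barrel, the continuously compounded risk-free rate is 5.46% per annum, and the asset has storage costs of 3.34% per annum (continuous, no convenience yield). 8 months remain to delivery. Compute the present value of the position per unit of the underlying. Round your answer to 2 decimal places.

Current fair forward for the remaining 8 months: F = S·e^((r + u)·T), (r + u) = 0.0546 + 0.0334 = 0.0880
F = 41.99 · e^(0.0880 × 8/12) = 41.99 × 1.060422 = 44.5271
Value of long forward = (F − K)·e^(−rT) = (44.5271 − 48.36) · e^(−0.0546·8/12)
= -3.8329 × 0.964255 = -3.70
Short position value = −(long value) = $3.70

$3.70 per barrel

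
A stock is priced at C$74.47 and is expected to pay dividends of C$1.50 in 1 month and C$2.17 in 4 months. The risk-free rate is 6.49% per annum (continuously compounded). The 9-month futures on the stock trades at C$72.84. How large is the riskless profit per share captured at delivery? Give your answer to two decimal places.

PV(dividends) I = 1.50·e^(−0.0649·1/12) + 2.17·e^(−0.0649·4/12) = 3.6155
Fair futures F* = (S − I)·e^(rT) = (74.47 − 3.6155)·e^0.048675 = 70.8545 × 1.049879 = 74.3887
Market C$72.84 < fair 74.3887: forward underpriced → reverse cash-and-carry (short the stock, invest proceeds at r, pay the dividends, go long the forward).
Profit at T = |F_mkt − F*| = |72.84 − 74.3887| = C$1.55 per share

C$1.55 per share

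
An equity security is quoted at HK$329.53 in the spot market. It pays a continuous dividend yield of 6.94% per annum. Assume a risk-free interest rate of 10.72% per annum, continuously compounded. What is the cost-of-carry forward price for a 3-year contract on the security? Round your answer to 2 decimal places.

HK$369.10

F = S·e^((r − q)T) = 329.53 · e^((0.1072 − 0.0694) × 3)
= 329.53 · e^0.113400 = 329.53 × 1.120080
F = HK$369.10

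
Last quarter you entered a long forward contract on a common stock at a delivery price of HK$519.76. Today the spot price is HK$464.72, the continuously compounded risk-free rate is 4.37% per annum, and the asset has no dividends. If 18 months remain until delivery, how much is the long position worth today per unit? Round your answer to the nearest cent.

Current fair forward for the remaining 18 months: F = S·e^(r·T), r = 0.0437
F = 464.72 · e^(0.0437 × 18/12) = 464.72 × 1.067746 = 496.2029
Value of long forward = (F − K)·e^(−rT) = (496.2029 − 519.76) · e^(−0.0437·18/12)
= -23.5571 × 0.936552 = -22.06

-HK$22.06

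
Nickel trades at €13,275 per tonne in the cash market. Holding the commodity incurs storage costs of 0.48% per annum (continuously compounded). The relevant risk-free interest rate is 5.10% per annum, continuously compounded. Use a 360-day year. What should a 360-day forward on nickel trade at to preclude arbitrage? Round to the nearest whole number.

€14,037 per tonne

Net carry = r + u − y = 0.0510 + 0.0048 − 0.0000 = 0.0558
F = S·e^((r+u−y)T) = 13275 · e^(0.0558 × 360/360) = 13275 · e^0.055800
= 13275 × 1.057386 = €14,037 per tonne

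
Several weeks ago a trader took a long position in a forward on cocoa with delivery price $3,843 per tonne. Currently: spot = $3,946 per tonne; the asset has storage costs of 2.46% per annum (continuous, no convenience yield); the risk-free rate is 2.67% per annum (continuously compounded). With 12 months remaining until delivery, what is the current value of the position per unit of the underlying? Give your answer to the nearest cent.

$302.53 per tonne

Current fair forward for the remaining 12 months: F = S·e^((r + u)·T), (r + u) = 0.0267 + 0.0246 = 0.0513
F = 3946 · e^(0.0513 × 12/12) = 3946 × 1.05263864 = 4153.7121
Value of long forward = (F − K)·e^(−rT) = (4153.7121 − 3843) · e^(−0.0267·12/12)
= 310.7121 × 0.97365329 = 302.53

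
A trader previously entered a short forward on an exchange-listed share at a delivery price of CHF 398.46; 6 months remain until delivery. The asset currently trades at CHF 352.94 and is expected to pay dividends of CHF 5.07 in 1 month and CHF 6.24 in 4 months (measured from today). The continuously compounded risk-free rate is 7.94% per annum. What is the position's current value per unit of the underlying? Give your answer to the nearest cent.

PV(remaining dividends) I = 5.07·e^(−0.0794·1/12) + 6.24·e^(−0.0794·4/12) = 11.1136
Current forward F = (S − I)·e^(rT) = (352.94 − 11.1136)·e^(0.0794·6/12) = 341.8264 × 1.040499 = 355.6700
Value (long) = (F − K)·e^(−rT) = (355.6700 − 398.46) × 0.961078 = -41.1245
Short position value = −(long value) = CHF 41.12

CHF 41.12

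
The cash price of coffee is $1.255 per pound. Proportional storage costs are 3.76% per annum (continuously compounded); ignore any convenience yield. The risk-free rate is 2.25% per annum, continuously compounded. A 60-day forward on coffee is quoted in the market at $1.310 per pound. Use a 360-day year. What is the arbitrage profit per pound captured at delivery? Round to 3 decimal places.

$0.042 per pound

Fair forward: F* = S·e^(carry·T), with carry = (r + u) = 0.0225 + 0.0376 = 0.0601
F* = 1.255 · e^(0.0601 × 60/360) = 1.255 · e^0.010017 = 1.255 × 1.010067 = $1.2676
Market $1.310 > fair $1.2676: forward overpriced → cash-and-carry (buy spot, short the forward).
At maturity, profit = |F_mkt − F*| = |1.310 − 1.2676| = $0.042 per pound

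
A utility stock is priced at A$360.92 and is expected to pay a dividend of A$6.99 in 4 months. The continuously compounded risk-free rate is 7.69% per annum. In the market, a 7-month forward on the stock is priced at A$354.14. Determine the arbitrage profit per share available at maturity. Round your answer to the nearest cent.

A$16.21 per share

PV(dividends) I = 6.99·e^(−0.0769·4/12) = 6.8131
Fair forward F* = (S − I)·e^(rT) = (360.92 − 6.8131)·e^0.044858 = 354.1069 × 1.045879 = 370.3530
Market A$354.14 < fair 370.3530: forward underpriced → reverse cash-and-carry (short the stock, invest proceeds at r, pay the dividends, go long the forward).
Profit at T = |F_mkt − F*| = |354.14 − 370.3530| = A$16.21 per share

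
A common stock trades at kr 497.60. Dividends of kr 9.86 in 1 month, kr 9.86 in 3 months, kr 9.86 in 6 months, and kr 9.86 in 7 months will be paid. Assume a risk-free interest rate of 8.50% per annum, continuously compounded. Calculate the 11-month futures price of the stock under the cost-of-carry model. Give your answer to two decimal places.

kr 496.54

PV(dividends) I = 9.86·e^(−0.0850·1/12) + 9.86·e^(−0.0850·3/12) + 9.86·e^(−0.0850·6/12) + 9.86·e^(−0.0850·7/12)
I = 9.7904 + 9.6527 + 9.4497 + 9.3830 = 38.2758
F = (S − I)·e^(rT) = (497.60 − 38.2758) · e^(0.0850·11/12)
= 459.3242 · e^0.077917 = 459.3242 × 1.081033 = kr 496.54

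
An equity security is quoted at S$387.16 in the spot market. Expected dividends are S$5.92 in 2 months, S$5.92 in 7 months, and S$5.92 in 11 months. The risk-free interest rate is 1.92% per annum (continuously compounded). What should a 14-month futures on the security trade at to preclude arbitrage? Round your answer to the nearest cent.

PV(dividends) I = 5.92·e^(−0.0192·2/12) + 5.92·e^(−0.0192·7/12) + 5.92·e^(−0.0192·11/12)
I = 5.9011 + 5.8541 + 5.8167 = 17.5719
F = (S − I)·e^(rT) = (387.16 − 17.5719) · e^(0.0192·14/12)
= 369.5881 · e^0.022400 = 369.5881 × 1.022653 = S$377.96

S$377.96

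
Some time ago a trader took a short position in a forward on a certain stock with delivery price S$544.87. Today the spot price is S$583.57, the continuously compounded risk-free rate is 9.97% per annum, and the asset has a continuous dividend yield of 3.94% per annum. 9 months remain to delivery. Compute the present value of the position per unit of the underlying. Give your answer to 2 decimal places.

Current fair forward for the remaining 9 months: F = S·e^((r − q)·T), (r − q) = 0.0997 − 0.0394 = 0.0603
F = 583.57 · e^(0.0603 × 9/12) = 583.57 × 1.046263 = 610.5677
Value of long forward = (F − K)·e^(−rT) = (610.5677 − 544.87) · e^(−0.0997·9/12)
= 65.6977 × 0.927952 = 60.96
Short position value = −(long value) = -S$60.96

-S$60.96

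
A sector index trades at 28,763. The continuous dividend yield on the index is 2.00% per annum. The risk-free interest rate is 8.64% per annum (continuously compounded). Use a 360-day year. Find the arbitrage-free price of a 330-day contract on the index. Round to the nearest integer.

30,568

F = S·e^((r − q)T) = 28763 · e^((0.0864 − 0.0200) × 330/360)
= 28763 · e^0.060867 = 28763 × 1.062758
F = 30,568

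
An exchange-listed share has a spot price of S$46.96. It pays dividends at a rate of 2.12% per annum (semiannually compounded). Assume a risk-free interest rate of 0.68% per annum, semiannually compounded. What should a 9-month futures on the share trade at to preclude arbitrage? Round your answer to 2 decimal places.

S$46.46

F = S · (1+r/2)^(2T) / (1+q/2)^(2T)
= 46.96 × 1.005104 / 1.015942 = 46.96 × 0.989332
F = S$46.46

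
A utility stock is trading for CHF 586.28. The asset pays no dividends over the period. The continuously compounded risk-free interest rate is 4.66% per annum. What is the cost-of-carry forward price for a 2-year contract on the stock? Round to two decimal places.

F = S·e^(rT) = 586.28 · e^(0.0466 × 2)
= 586.28 · e^0.093200 = 586.28 × 1.097681
F = CHF 643.55

CHF 643.55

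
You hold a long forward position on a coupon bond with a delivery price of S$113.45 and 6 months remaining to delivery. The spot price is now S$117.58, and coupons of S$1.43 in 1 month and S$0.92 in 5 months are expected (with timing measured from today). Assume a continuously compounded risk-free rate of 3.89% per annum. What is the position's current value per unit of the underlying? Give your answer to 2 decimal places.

PV(remaining coupons) I = 1.43·e^(−0.0389·1/12) + 0.92·e^(−0.0389·5/12) = 2.3306
Current forward F = (S − I)·e^(rT) = (117.58 − 2.3306)·e^(0.0389·6/12) = 115.2494 × 1.019640 = 117.5129
Value (long) = (F − K)·e^(−rT) = (117.5129 − 113.45) × 0.980738 = 3.9846
Value = S$3.98

S$3.98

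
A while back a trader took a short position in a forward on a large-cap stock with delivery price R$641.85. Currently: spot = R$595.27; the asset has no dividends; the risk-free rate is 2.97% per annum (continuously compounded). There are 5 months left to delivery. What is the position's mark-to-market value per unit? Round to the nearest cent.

R$38.69

Current fair forward for the remaining 5 months: F = S·e^(r·T), r = 0.0297
F = 595.27 · e^(0.0297 × 5/12) = 595.27 × 1.012452 = 602.6823
Value of long forward = (F − K)·e^(−rT) = (602.6823 − 641.85) · e^(−0.0297·5/12)
= -39.1677 × 0.987701 = -38.69
Short position value = −(long value) = R$38.69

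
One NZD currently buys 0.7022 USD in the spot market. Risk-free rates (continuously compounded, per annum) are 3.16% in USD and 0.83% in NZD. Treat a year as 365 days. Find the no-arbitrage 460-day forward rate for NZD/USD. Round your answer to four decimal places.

F = S·e^((r_USD − r_NZD)T) = 0.7022 · e^((0.0316 − 0.0083) × 460/365)
= 0.7022 · e^0.029364 = 0.7022 × 1.029799
F = 0.7231 USD per NZD

0.7231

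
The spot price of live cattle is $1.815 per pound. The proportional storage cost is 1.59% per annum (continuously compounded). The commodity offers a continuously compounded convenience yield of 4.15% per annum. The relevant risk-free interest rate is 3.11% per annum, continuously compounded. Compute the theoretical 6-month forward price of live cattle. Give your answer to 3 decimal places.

$1.820 per pound

Net carry = r + u − y = 0.0311 + 0.0159 − 0.0415 = 0.0055
F = S·e^((r+u−y)T) = 1.815 · e^(0.0055 × 6/12) = 1.815 · e^0.002750
= 1.815 × 1.002754 = $1.820 per pound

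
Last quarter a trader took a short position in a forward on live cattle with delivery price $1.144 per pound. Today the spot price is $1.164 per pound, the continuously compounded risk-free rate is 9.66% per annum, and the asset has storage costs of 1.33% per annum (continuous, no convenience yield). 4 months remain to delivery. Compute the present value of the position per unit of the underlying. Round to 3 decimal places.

-$0.061 per pound

Current fair forward for the remaining 4 months: F = S·e^((r + u)·T), (r + u) = 0.0966 + 0.0133 = 0.1099
F = 1.164 · e^(0.1099 × 4/12) = 1.164 × 1.037313 = 1.2074
Value of long forward = (F − K)·e^(−rT) = (1.2074 − 1.144) · e^(−0.0966·4/12)
= 0.0634 × 0.968313 = 0.061
Short position value = −(long value) = -$0.061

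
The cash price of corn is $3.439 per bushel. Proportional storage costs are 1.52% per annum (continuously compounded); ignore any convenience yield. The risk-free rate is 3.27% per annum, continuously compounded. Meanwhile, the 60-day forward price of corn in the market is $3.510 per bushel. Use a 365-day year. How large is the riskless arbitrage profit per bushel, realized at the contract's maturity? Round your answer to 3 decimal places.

Fair forward: F* = S·e^(carry·T), with carry = (r + u) = 0.0327 + 0.0152 = 0.0479
F* = 3.439 · e^(0.0479 × 60/365) = 3.439 · e^0.007874 = 3.439 × 1.007905 = $3.4662
Market $3.510 > fair $3.4662: forward overpriced → cash-and-carry (buy spot, short the forward).
At maturity, profit = |F_mkt − F*| = |3.510 − 3.4662| = $0.044 per bushel

$0.044 per bushel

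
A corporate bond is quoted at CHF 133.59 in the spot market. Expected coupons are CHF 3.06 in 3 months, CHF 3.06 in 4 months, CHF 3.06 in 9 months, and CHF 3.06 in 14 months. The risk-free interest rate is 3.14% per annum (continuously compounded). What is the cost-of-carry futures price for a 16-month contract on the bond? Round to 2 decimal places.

PV(coupons) I = 3.06·e^(−0.0314·3/12) + 3.06·e^(−0.0314·4/12) + 3.06·e^(−0.0314·9/12) + 3.06·e^(−0.0314·14/12)
I = 3.0361 + 3.0281 + 2.9888 + 2.9499 = 12.0029
F = (S − I)·e^(rT) = (133.59 − 12.0029) · e^(0.0314·16/12)
= 121.5871 · e^0.041867 = 121.5871 × 1.042756 = CHF 126.79

CHF 126.79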